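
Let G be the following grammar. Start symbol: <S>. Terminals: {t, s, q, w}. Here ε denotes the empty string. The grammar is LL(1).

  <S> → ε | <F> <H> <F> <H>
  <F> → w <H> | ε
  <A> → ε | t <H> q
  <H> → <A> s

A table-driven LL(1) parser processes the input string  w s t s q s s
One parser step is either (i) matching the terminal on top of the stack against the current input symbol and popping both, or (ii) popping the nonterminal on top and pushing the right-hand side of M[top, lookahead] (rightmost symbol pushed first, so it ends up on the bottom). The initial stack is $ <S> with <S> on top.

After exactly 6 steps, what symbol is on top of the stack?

<H>

     Stack                Input            Action
  1  $ <S>                w s t s q s s $  expand <S> → <F> <H> <F> <H>
  2  $ <H> <F> <H> <F>    w s t s q s s $  expand <F> → w <H>
  3  $ <H> <F> <H> <H> w  w s t s q s s $  match w
  4  $ <H> <F> <H> <H>    s t s q s s $    expand <H> → <A> s
  5  $ <H> <F> <H> s <A>  s t s q s s $    expand <A> → ε
  6  $ <H> <F> <H> s      s t s q s s $    match s
Stack after step 6: $ <H> <F> <H> (top = <H>).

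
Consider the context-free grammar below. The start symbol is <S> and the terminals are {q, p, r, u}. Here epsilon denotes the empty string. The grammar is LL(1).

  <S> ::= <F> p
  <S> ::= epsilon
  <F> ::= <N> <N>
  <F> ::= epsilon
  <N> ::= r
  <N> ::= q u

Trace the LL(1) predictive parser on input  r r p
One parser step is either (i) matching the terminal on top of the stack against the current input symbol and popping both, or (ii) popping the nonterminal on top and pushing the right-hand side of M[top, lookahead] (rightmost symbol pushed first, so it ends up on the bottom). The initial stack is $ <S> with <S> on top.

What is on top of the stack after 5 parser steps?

     Stack        Input    Action
  1  $ <S>        r r p $  expand <S> ::= <F> p
  2  $ p <F>      r r p $  expand <F> ::= <N> <N>
  3  $ p <N> <N>  r r p $  expand <N> ::= r
  4  $ p <N> r    r r p $  match r
  5  $ p <N>      r p $    expand <N> ::= r
Stack after step 5: $ p r (top = r).

r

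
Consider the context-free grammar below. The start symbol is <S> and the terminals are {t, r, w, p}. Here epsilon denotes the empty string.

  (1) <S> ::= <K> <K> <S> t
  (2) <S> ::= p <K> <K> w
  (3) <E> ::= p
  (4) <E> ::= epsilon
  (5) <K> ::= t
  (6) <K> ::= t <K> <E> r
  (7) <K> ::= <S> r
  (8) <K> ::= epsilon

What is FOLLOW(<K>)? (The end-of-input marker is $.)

{p, r, t, w}

FIRST(<E>): from <E>::=p we get {p}; from <E>::=epsilon we get {epsilon}. So FIRST(<E>) = {epsilon, p}.
FIRST(<S>): from <S>::=<K> <K> <S> t we get {p, t}; from <S>::=p <K> <K> w we get {p}. So FIRST(<S>) = {p, t}.
FIRST(<K>): from <K>::=t we get {t}; from <K>::=t <K> <E> r we get {t}; from <K>::=<S> r we get {p, t}; from <K>::=epsilon we get {epsilon}. So FIRST(<K>) = {epsilon, p, t}.
FOLLOW(<S>) includes $ since <S> is the start symbol.
FOLLOW(<S>): in <S>::=<K> <K> <S> t, <S> is followed by t with FIRST {t}; in <K>::=<S> r, <S> is followed by r with FIRST {r}. Thus FOLLOW(<S>) = {$, r, t}.
FOLLOW(<E>): in <K>::=t <K> <E> r, <E> is followed by r with FIRST {r}. Thus FOLLOW(<E>) = {r}.
FOLLOW(<K>): in <S>::=<K> <K> <S> t (occurrence 1), <K> is followed by <K> <S> t with FIRST {p, t}; in <S>::=<K> <K> <S> t (occurrence 2), <K> is followed by <S> t with FIRST {p, t}; in <S>::=p <K> <K> w (occurrence 1), <K> is followed by <K> w with FIRST {p, t, w}; in <S>::=p <K> <K> w (occurrence 2), <K> is followed by w with FIRST {w}; in <K>::=t <K> <E> r, <K> is followed by <E> r with FIRST {p, r}. Thus FOLLOW(<K>) = {p, r, t, w}.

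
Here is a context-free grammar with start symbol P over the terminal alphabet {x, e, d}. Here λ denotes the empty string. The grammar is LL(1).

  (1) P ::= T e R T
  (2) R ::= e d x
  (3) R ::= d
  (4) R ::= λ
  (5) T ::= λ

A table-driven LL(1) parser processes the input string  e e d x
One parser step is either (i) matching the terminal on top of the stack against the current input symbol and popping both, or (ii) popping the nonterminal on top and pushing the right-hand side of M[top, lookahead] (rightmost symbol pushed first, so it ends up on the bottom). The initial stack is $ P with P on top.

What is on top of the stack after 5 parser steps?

     Stack      Input      Action
  1  $ P        e e d x $  expand P ::= T e R T
  2  $ T R e T  e e d x $  expand T ::= λ
  3  $ T R e    e e d x $  match e
  4  $ T R      e d x $    expand R ::= e d x
  5  $ T x d e  e d x $    match e
Stack after step 5: $ T x d (top = d).

d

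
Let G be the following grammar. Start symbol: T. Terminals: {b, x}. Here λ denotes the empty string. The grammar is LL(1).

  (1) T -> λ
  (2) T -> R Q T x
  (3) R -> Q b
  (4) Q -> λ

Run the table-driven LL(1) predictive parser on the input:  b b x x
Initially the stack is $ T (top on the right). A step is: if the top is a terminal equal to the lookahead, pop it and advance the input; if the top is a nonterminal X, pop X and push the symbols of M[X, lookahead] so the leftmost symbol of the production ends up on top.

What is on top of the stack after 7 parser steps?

Q

     Stack        Input      Action
  1  $ T          b b x x $  expand T -> R Q T x
  2  $ x T Q R    b b x x $  expand R -> Q b
  3  $ x T Q b Q  b b x x $  expand Q -> λ
  4  $ x T Q b    b b x x $  match b
  5  $ x T Q      b x x $    expand Q -> λ
  6  $ x T        b x x $    expand T -> R Q T x
  7  $ x x T Q R  b x x $    expand R -> Q b
Stack after step 7: $ x x T Q b Q (top = Q).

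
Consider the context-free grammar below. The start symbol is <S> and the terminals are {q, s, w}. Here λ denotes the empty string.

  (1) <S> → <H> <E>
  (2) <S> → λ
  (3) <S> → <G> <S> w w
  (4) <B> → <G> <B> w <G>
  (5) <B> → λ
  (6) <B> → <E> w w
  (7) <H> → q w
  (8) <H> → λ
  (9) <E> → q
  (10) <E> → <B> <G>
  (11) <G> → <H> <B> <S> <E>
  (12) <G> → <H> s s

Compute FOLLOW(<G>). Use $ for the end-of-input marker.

{$, q, s, w}

FIRST(<H>) = {λ, q}
FIRST(<S>) = {λ, q, s}  (via <H> <E>, <G> <S> w w)
FIRST(<B>) = {λ, q, s}  (via <G> <B> w <G>, <E> w w)
FIRST(<E>) = {q, s}  (via <B> <G>)
FIRST(<G>) = {q, s}  (via <H> <B> <S> <E>, <H> s s)
FOLLOW(<S>) includes $ since <S> is the start symbol.
FOLLOW(<S>): in <S>→<G> <S> w w, <S> is followed by w w with FIRST {w}; in <G>→<H> <B> <S> <E>, <S> is followed by <E> with FIRST {q, s}. Thus FOLLOW(<S>) = {$, q, s, w}.
FOLLOW(<B>): in <B>→<G> <B> w <G>, <B> is followed by w <G> with FIRST {w}; in <E>→<B> <G>, <B> is followed by <G> with FIRST {q, s}; in <G>→<H> <B> <S> <E>, <B> is followed by <S> <E> with FIRST {q, s}. Thus FOLLOW(<B>) = {q, s, w}.
FOLLOW(<H>): in <S>→<H> <E>, <H> is followed by <E> with FIRST {q, s}; in <G>→<H> <B> <S> <E>, <H> is followed by <B> <S> <E> with FIRST {q, s}; in <G>→<H> s s, <H> is followed by s s with FIRST {s}. Thus FOLLOW(<H>) = {q, s}.
FOLLOW(<E>): in <S>→<H> <E>, the suffix after <E> is empty, so FOLLOW(<E>) ⊇ FOLLOW(<S>) = {$, q, s, w}; in <B>→<E> w w, <E> is followed by w w with FIRST {w}; in <G>→<H> <B> <S> <E>, the suffix after <E> is empty, so FOLLOW(<E>) ⊇ FOLLOW(<G>) = {$, q, s, w}. Thus FOLLOW(<E>) = {$, q, s, w}.
FOLLOW(<G>): in <S>→<G> <S> w w, <G> is followed by <S> w w with FIRST {q, s, w}; in <B>→<G> <B> w <G> (occurrence 1), <G> is followed by <B> w <G> with FIRST {q, s, w}; in <B>→<G> <B> w <G> (occurrence 2), the suffix after <G> is empty, so FOLLOW(<G>) ⊇ FOLLOW(<B>) = {q, s, w}; in <E>→<B> <G>, the suffix after <G> is empty, so FOLLOW(<G>) ⊇ FOLLOW(<E>) = {$, q, s, w}. Thus FOLLOW(<G>) = {$, q, s, w}.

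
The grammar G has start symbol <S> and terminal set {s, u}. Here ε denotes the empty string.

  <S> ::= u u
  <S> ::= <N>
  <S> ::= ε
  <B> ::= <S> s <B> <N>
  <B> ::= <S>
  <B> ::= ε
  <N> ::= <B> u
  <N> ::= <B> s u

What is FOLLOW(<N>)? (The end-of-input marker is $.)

FIRST(<S>): from <S>::=u u we get {u}; from <S>::=<N> we get {s, u}; from <S>::=ε we get {ε}. So FIRST(<S>) = {ε, s, u}.
FIRST(<B>): from <B>::=<S> s <B> <N> we get {s, u}; from <B>::=<S> we get {ε, s, u}; from <B>::=ε we get {ε}. So FIRST(<B>) = {ε, s, u}.
FIRST(<N>): from <N>::=<B> u we get {s, u}; from <N>::=<B> s u we get {s, u}. So FIRST(<N>) = {s, u}.
FOLLOW(<S>) includes $ since <S> is the start symbol.
FOLLOW(<B>): in <B>::=<S> s <B> <N>, <B> is followed by <N> with FIRST {s, u}; in <N>::=<B> u, <B> is followed by u with FIRST {u}; in <N>::=<B> s u, <B> is followed by s u with FIRST {s}. Thus FOLLOW(<B>) = {s, u}.
FOLLOW(<S>): in <B>::=<S> s <B> <N>, <S> is followed by s <B> <N> with FIRST {s}; in <B>::=<S>, the suffix after <S> is empty, so FOLLOW(<S>) ⊇ FOLLOW(<B>) = {s, u}. Thus FOLLOW(<S>) = {$, s, u}.
FOLLOW(<N>): in <S>::=<N>, the suffix after <N> is empty, so FOLLOW(<N>) ⊇ FOLLOW(<S>) = {$, s, u}; in <B>::=<S> s <B> <N>, the suffix after <N> is empty, so FOLLOW(<N>) ⊇ FOLLOW(<B>) = {s, u}. Thus FOLLOW(<N>) = {$, s, u}.

{$, s, u}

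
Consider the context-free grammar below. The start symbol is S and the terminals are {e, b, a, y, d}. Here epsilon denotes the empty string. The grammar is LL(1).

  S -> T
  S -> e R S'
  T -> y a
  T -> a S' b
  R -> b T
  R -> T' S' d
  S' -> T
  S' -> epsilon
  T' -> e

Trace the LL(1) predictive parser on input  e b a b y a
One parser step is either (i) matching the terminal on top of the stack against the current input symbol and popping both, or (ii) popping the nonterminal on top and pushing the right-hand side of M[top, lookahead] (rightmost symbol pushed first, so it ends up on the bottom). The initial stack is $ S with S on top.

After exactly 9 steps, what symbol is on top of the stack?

step 1: stack=$ S  input=e b a b y a $  — expand S -> e R S'
step 2: stack=$ S' R e  input=e b a b y a $  — match e
step 3: stack=$ S' R  input=b a b y a $  — expand R -> b T
step 4: stack=$ S' T b  input=b a b y a $  — match b
step 5: stack=$ S' T  input=a b y a $  — expand T -> a S' b
step 6: stack=$ S' b S' a  input=a b y a $  — match a
step 7: stack=$ S' b S'  input=b y a $  — expand S' -> epsilon
step 8: stack=$ S' b  input=b y a $  — match b
step 9: stack=$ S'  input=y a $  — expand S' -> T
Stack after step 9: $ T (top = T).

T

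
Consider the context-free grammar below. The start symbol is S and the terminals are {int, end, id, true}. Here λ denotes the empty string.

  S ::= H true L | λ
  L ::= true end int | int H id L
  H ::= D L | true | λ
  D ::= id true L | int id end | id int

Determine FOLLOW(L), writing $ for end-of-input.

{$, id, int, true}

FIRST(L): from L::=true end int we get {true}; from L::=int H id L we get {int}. So FIRST(L) = {int, true}.
FIRST(D): from D::=id true L we get {id}; from D::=int id end we get {int}; from D::=id int we get {id}. So FIRST(D) = {id, int}.
FIRST(H): from H::=D L we get {id, int}; from H::=true we get {true}; from H::=λ we get {λ}. So FIRST(H) = {λ, id, int, true}.
FIRST(S): from S::=H true L we get {id, int, true}; from S::=λ we get {λ}. So FIRST(S) = {λ, id, int, true}.
FOLLOW(S) includes $ since S is the start symbol.
FOLLOW(S): S appears on no right-hand side. Thus FOLLOW(S) = {$}.
FOLLOW(H): in S::=H true L, H is followed by true L with FIRST {true}; in L::=int H id L, H is followed by id L with FIRST {id}. Thus FOLLOW(H) = {id, true}.
FOLLOW(D): in H::=D L, D is followed by L with FIRST {int, true}. Thus FOLLOW(D) = {int, true}.
FOLLOW(L): in S::=H true L, the suffix after L is empty, so FOLLOW(L) ⊇ FOLLOW(S) = {$}; in L::=int H id L, the suffix after L is empty (adds nothing new); in H::=D L, the suffix after L is empty, so FOLLOW(L) ⊇ FOLLOW(H) = {id, true}; in D::=id true L, the suffix after L is empty, so FOLLOW(L) ⊇ FOLLOW(D) = {int, true}. Thus FOLLOW(L) = {$, id, int, true}.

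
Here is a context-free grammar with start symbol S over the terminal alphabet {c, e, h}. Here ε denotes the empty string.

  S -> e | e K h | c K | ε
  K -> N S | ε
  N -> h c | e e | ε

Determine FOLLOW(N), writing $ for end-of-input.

FIRST(S) = {ε, c, e}
FIRST(N) = {ε, e, h}
FIRST(K) = {ε, c, e, h}  (via N S)
FOLLOW(S) includes $ since S is the start symbol.
FOLLOW(S): in K->N S, the suffix after S is empty, so FOLLOW(S) ⊇ FOLLOW(K) = {$, h}. Thus FOLLOW(S) = {$, h}.
FOLLOW(K): in S->e K h, K is followed by h with FIRST {h}; in S->c K, the suffix after K is empty, so FOLLOW(K) ⊇ FOLLOW(S) = {$, h}. Thus FOLLOW(K) = {$, h}.
FOLLOW(N): in K->N S, N is followed by S with FIRST {ε, c, e}; in K->N S, the suffix after N is nullable, so FOLLOW(N) ⊇ FOLLOW(K) = {$, h}. Thus FOLLOW(N) = {$, c, e, h}.

{$, c, e, h}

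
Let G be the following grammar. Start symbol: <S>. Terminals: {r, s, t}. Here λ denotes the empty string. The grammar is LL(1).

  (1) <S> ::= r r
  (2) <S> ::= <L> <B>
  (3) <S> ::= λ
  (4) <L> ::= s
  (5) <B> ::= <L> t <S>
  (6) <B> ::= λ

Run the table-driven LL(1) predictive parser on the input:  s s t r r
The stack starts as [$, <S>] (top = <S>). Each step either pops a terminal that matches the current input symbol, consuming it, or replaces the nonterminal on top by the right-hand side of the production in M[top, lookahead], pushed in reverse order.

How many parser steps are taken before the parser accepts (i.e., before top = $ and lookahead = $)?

step 1: stack=$ <S>  input=s s t r r $  — expand <S> ::= <L> <B>
step 2: stack=$ <B> <L>  input=s s t r r $  — expand <L> ::= s
step 3: stack=$ <B> s  input=s s t r r $  — match s
step 4: stack=$ <B>  input=s t r r $  — expand <B> ::= <L> t <S>
step 5: stack=$ <S> t <L>  input=s t r r $  — expand <L> ::= s
step 6: stack=$ <S> t s  input=s t r r $  — match s
step 7: stack=$ <S> t  input=t r r $  — match t
step 8: stack=$ <S>  input=r r $  — expand <S> ::= r r
step 9: stack=$ r r  input=r r $  — match r
step 10: stack=$ r  input=r $  — match r
Accept reached after 10 steps.

10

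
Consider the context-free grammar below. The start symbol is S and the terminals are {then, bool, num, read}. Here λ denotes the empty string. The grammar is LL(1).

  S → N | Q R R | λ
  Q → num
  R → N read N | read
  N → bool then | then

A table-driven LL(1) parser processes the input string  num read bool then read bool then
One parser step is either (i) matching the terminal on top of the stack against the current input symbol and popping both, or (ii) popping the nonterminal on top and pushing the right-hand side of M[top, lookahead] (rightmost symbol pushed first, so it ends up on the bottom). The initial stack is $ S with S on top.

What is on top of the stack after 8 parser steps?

then

step 1: stack=$ S  input=num read bool then read bool then $  — expand S → Q R R
step 2: stack=$ R R Q  input=num read bool then read bool then $  — expand Q → num
step 3: stack=$ R R num  input=num read bool then read bool then $  — match num
step 4: stack=$ R R  input=read bool then read bool then $  — expand R → read
step 5: stack=$ R read  input=read bool then read bool then $  — match read
step 6: stack=$ R  input=bool then read bool then $  — expand R → N read N
step 7: stack=$ N read N  input=bool then read bool then $  — expand N → bool then
step 8: stack=$ N read then bool  input=bool then read bool then $  — match bool
Stack after step 8: $ N read then (top = then).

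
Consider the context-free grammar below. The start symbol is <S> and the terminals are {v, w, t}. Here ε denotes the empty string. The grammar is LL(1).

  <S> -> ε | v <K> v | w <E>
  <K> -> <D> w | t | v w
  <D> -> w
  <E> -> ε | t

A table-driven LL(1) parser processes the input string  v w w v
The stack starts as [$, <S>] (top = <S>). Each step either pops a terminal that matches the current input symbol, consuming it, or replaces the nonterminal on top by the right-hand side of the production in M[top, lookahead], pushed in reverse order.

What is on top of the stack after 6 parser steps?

v

     Stack      Input      Action
  1  $ <S>      v w w v $  expand <S> -> v <K> v
  2  $ v <K> v  v w w v $  match v
  3  $ v <K>    w w v $    expand <K> -> <D> w
  4  $ v w <D>  w w v $    expand <D> -> w
  5  $ v w w    w w v $    match w
  6  $ v w      w v $      match w
Stack after step 6: $ v (top = v).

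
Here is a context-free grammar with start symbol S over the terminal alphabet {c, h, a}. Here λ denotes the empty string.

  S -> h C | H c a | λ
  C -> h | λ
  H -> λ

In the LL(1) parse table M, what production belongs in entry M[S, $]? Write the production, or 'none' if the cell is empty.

S -> λ

FIRST(C) = {λ, h}
FIRST(H) = {λ}
FIRST(S) = {λ, c, h}  (via H c a)
FOLLOW(S) includes $ since S is the start symbol.
FOLLOW(S): S appears on no right-hand side. Thus FOLLOW(S) = {$}.
For S -> h C: FIRST(h C) = {h}, so it goes in M[S, t] for t ∈ {h}.
For S -> H c a: FIRST(H c a) = {c}, so it goes in M[S, t] for t ∈ {c}.
For S -> λ: FIRST(λ) = {λ}, so it goes in M[S, t] for t ∈ {}; since λ ∈ FIRST, also for every t ∈ FOLLOW(S) = {$}.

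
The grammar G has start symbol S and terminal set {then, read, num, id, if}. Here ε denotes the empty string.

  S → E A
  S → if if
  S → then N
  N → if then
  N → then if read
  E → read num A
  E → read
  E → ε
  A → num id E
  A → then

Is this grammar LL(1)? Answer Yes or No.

No

FIRST(S) = {if, num, read, then}
FIRST(N) = {if, then}
FIRST(E) = {ε, read}
FIRST(A) = {num, then}
FOLLOW(S) = {$}
FOLLOW(N) = {$}
FOLLOW(E) = {$, num, then}
FOLLOW(A) = {$, num, then}
Cell M[E, read] receives both E → read num A and E → read — the grammar is not LL(1).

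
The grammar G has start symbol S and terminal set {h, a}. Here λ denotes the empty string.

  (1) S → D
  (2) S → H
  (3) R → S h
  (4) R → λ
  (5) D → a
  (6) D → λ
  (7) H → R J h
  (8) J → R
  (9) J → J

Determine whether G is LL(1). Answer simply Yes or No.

No

FIRST(S) = {λ, a, h}
FIRST(R) = {λ, a, h}
FIRST(D) = {λ, a}
FIRST(H) = {a, h}
FIRST(J) = {λ, a, h}
FOLLOW(S) = {$, h}
FOLLOW(R) = {a, h}
FOLLOW(D) = {$, h}
FOLLOW(H) = {$, h}
FOLLOW(J) = {h}
Cell M[J, a] receives both J → R and J → J — the grammar is not LL(1).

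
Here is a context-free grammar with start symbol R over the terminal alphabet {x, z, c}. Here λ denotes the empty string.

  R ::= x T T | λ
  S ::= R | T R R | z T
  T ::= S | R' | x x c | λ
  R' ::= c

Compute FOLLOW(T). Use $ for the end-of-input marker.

{$, c, x, z}

FIRST(R) = {λ, x}
FIRST(R') = {c}
FIRST(S) = {λ, c, x, z}  (via R, T R R)
FIRST(T) = {λ, c, x, z}  (via S, R')
FOLLOW(R) includes $ since R is the start symbol.
FOLLOW(R): in S::=R, the suffix after R is empty, so FOLLOW(R) ⊇ FOLLOW(S) = {$, c, x, z}; in S::=T R R (occurrence 1), R is followed by R with FIRST {λ, x}; in S::=T R R (occurrence 1), the suffix after R is nullable, so FOLLOW(R) ⊇ FOLLOW(S) = {$, c, x, z}; in S::=T R R (occurrence 2), the suffix after R is empty, so FOLLOW(R) ⊇ FOLLOW(S) = {$, c, x, z}. Thus FOLLOW(R) = {$, c, x, z}.
FOLLOW(S): in T::=S, the suffix after S is empty, so FOLLOW(S) ⊇ FOLLOW(T) = {$, c, x, z}. Thus FOLLOW(S) = {$, c, x, z}.
FOLLOW(T): in R::=x T T (occurrence 1), T is followed by T with FIRST {λ, c, x, z}; in R::=x T T (occurrence 1), the suffix after T is nullable, so FOLLOW(T) ⊇ FOLLOW(R) = {$, c, x, z}; in R::=x T T (occurrence 2), the suffix after T is empty, so FOLLOW(T) ⊇ FOLLOW(R) = {$, c, x, z}; in S::=T R R, T is followed by R R with FIRST {λ, x}; in S::=T R R, the suffix after T is nullable, so FOLLOW(T) ⊇ FOLLOW(S) = {$, c, x, z}; in S::=z T, the suffix after T is empty, so FOLLOW(T) ⊇ FOLLOW(S) = {$, c, x, z}. Thus FOLLOW(T) = {$, c, x, z}.
FOLLOW(R'): in T::=R', the suffix after R' is empty, so FOLLOW(R') ⊇ FOLLOW(T) = {$, c, x, z}. Thus FOLLOW(R') = {$, c, x, z}.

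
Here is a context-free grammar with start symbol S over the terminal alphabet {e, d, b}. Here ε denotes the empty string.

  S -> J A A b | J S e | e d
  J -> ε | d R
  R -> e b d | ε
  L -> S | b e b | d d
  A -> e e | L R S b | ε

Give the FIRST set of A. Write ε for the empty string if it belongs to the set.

{ε, b, d, e}

FIRST(J) = {ε, d}
FIRST(R) = {ε, e}
FIRST(S) = {b, d, e}  (via J A A b, J S e)
FIRST(L) = {b, d, e}  (via S)
FIRST(A) = {ε, b, d, e}  (via L R S b)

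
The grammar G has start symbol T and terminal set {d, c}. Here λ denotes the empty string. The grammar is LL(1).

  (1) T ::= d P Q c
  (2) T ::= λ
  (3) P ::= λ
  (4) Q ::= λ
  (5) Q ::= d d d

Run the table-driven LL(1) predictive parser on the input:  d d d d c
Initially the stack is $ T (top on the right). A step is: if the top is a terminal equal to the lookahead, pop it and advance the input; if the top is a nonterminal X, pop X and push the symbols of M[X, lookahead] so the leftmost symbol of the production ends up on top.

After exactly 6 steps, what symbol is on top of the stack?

step 1: stack=$ T  input=d d d d c $  — expand T ::= d P Q c
step 2: stack=$ c Q P d  input=d d d d c $  — match d
step 3: stack=$ c Q P  input=d d d c $  — expand P ::= λ
step 4: stack=$ c Q  input=d d d c $  — expand Q ::= d d d
step 5: stack=$ c d d d  input=d d d c $  — match d
step 6: stack=$ c d d  input=d d c $  — match d
Stack after step 6: $ c d (top = d).

d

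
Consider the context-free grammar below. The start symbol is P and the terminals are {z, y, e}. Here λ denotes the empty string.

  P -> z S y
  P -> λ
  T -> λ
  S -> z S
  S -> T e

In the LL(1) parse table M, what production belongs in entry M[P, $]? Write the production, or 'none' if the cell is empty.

FIRST(P): from P->z S y we get {z}; from P->λ we get {λ}. So FIRST(P) = {λ, z}.
FIRST(T): from T->λ we get {λ}. So FIRST(T) = {λ}.
FIRST(S): from S->z S we get {z}; from S->T e we get {e}. So FIRST(S) = {e, z}.
FOLLOW(P) includes $ since P is the start symbol.
FOLLOW(P): P appears on no right-hand side. Thus FOLLOW(P) = {$}.
For P -> z S y: FIRST(z S y) = {z}, so it goes in M[P, t] for t ∈ {z}.
For P -> λ: FIRST(λ) = {λ}, so it goes in M[P, t] for t ∈ {}; since λ ∈ FIRST, also for every t ∈ FOLLOW(P) = {$}.

P -> λ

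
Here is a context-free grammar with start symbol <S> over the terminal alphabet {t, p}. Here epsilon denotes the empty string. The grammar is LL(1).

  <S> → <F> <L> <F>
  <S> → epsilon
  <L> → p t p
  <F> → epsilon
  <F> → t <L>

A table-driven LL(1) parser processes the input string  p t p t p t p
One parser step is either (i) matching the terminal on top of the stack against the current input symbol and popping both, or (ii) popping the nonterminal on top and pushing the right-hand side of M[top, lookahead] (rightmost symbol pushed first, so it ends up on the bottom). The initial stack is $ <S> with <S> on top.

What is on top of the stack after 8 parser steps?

step 1: stack=$ <S>  input=p t p t p t p $  — expand <S> → <F> <L> <F>
step 2: stack=$ <F> <L> <F>  input=p t p t p t p $  — expand <F> → epsilon
step 3: stack=$ <F> <L>  input=p t p t p t p $  — expand <L> → p t p
step 4: stack=$ <F> p t p  input=p t p t p t p $  — match p
step 5: stack=$ <F> p t  input=t p t p t p $  — match t
step 6: stack=$ <F> p  input=p t p t p $  — match p
step 7: stack=$ <F>  input=t p t p $  — expand <F> → t <L>
step 8: stack=$ <L> t  input=t p t p $  — match t
Stack after step 8: $ <L> (top = <L>).

<L>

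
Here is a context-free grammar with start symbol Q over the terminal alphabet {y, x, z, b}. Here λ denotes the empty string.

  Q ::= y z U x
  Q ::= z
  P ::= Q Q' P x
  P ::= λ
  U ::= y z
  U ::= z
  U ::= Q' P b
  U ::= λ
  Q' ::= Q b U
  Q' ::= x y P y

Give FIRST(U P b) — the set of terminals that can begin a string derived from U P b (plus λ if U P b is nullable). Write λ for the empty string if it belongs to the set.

{b, x, y, z}

FIRST(Q) = {y, z}
FIRST(P) = {λ, y, z}  (via Q Q' P x)
FIRST(Q') = {x, y, z}  (via Q b U)
FIRST(U) = {λ, x, y, z}  (via Q' P b)
FIRST(U P b): take FIRST of each symbol in turn, carrying on past any symbol whose FIRST contains λ; result {b, x, y, z}.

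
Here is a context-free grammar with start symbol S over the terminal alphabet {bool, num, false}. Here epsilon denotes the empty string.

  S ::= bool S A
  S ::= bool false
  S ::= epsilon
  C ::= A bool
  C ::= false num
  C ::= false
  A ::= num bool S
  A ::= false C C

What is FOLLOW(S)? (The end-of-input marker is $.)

{$, bool, false, num}

FIRST(S): from S::=bool S A we get {bool}; from S::=bool false we get {bool}; from S::=epsilon we get {epsilon}. So FIRST(S) = {epsilon, bool}.
FIRST(A): from A::=num bool S we get {num}; from A::=false C C we get {false}. So FIRST(A) = {false, num}.
FIRST(C): from C::=A bool we get {false, num}; from C::=false num we get {false}; from C::=false we get {false}. So FIRST(C) = {false, num}.
FOLLOW(S) includes $ since S is the start symbol.
FOLLOW(S): in S::=bool S A, S is followed by A with FIRST {false, num}; in A::=num bool S, the suffix after S is empty, so FOLLOW(S) ⊇ FOLLOW(A) = {$, bool, false, num}. Thus FOLLOW(S) = {$, bool, false, num}.
FOLLOW(A): in S::=bool S A, the suffix after A is empty, so FOLLOW(A) ⊇ FOLLOW(S) = {$, bool, false, num}; in C::=A bool, A is followed by bool with FIRST {bool}. Thus FOLLOW(A) = {$, bool, false, num}.
FOLLOW(C): in A::=false C C (occurrence 1), C is followed by C with FIRST {false, num}; in A::=false C C (occurrence 2), the suffix after C is empty, so FOLLOW(C) ⊇ FOLLOW(A) = {$, bool, false, num}. Thus FOLLOW(C) = {$, bool, false, num}.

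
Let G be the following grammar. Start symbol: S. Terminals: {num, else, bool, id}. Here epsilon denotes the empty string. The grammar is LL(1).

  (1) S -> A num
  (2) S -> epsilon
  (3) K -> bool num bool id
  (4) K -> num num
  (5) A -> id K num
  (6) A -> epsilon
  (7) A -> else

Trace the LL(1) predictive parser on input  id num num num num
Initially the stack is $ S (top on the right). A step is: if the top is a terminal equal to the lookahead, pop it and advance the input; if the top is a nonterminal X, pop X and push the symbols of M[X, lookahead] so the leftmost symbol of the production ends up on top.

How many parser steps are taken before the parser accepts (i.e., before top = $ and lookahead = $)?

step 1: stack=$ S  input=id num num num num $  — expand S -> A num
step 2: stack=$ num A  input=id num num num num $  — expand A -> id K num
step 3: stack=$ num num K id  input=id num num num num $  — match id
step 4: stack=$ num num K  input=num num num num $  — expand K -> num num
step 5: stack=$ num num num num  input=num num num num $  — match num
step 6: stack=$ num num num  input=num num num $  — match num
step 7: stack=$ num num  input=num num $  — match num
step 8: stack=$ num  input=num $  — match num
Accept reached after 8 steps.

8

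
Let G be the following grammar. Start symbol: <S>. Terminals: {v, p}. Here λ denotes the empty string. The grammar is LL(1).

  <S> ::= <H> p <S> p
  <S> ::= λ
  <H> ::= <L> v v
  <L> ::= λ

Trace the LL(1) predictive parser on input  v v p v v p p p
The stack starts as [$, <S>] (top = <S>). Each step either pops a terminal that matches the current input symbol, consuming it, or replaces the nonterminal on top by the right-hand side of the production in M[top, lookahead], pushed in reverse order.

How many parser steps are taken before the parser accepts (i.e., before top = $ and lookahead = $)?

15

      Stack                Input              Action
   1  $ <S>                v v p v v p p p $  expand <S> ::= <H> p <S> p
   2  $ p <S> p <H>        v v p v v p p p $  expand <H> ::= <L> v v
   3  $ p <S> p v v <L>    v v p v v p p p $  expand <L> ::= λ
   4  $ p <S> p v v        v v p v v p p p $  match v
   5  $ p <S> p v          v p v v p p p $    match v
   6  $ p <S> p            p v v p p p $      match p
   7  $ p <S>              v v p p p $        expand <S> ::= <H> p <S> p
   8  $ p p <S> p <H>      v v p p p $        expand <H> ::= <L> v v
   9  $ p p <S> p v v <L>  v v p p p $        expand <L> ::= λ
  10  $ p p <S> p v v      v v p p p $        match v
  11  $ p p <S> p v        v p p p $          match v
  12  $ p p <S> p          p p p $            match p
  13  $ p p <S>            p p $              expand <S> ::= λ
  14  $ p p                p p $              match p
  15  $ p                  p $                match p
Accept reached after 15 steps.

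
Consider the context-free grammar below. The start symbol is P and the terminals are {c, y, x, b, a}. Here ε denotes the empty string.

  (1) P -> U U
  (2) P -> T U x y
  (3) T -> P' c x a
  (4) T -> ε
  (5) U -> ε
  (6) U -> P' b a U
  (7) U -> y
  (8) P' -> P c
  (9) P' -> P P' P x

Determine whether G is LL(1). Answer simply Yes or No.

No

FIRST(P) = {ε, c, x, y}
FIRST(T) = {ε, c, x, y}
FIRST(U) = {ε, c, x, y}
FIRST(P') = {c, x, y}
FOLLOW(P) = {$, c, x, y}
FOLLOW(T) = {c, x, y}
FOLLOW(U) = {$, c, x, y}
FOLLOW(P') = {b, c, x, y}
Cell M[P, c] receives both P -> U U and P -> T U x y — the grammar is not LL(1).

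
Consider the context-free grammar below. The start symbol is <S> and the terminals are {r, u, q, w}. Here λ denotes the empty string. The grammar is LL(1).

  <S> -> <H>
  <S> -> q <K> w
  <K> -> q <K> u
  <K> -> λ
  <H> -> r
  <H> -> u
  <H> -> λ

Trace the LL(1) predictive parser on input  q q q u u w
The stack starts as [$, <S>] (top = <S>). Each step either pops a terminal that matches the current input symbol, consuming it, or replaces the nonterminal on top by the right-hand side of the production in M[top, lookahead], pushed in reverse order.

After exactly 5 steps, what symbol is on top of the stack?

q

step 1: stack=$ <S>  input=q q q u u w $  — expand <S> -> q <K> w
step 2: stack=$ w <K> q  input=q q q u u w $  — match q
step 3: stack=$ w <K>  input=q q u u w $  — expand <K> -> q <K> u
step 4: stack=$ w u <K> q  input=q q u u w $  — match q
step 5: stack=$ w u <K>  input=q u u w $  — expand <K> -> q <K> u
Stack after step 5: $ w u u <K> q (top = q).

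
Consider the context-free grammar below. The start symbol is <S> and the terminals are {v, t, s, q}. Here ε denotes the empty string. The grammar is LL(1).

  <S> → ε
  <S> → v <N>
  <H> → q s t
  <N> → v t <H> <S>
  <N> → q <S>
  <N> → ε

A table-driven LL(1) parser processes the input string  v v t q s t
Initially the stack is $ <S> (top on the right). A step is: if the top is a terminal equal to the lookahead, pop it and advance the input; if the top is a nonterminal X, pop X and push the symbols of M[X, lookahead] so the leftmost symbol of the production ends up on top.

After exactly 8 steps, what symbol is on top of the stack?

step 1: stack=$ <S>  input=v v t q s t $  — expand <S> → v <N>
step 2: stack=$ <N> v  input=v v t q s t $  — match v
step 3: stack=$ <N>  input=v t q s t $  — expand <N> → v t <H> <S>
step 4: stack=$ <S> <H> t v  input=v t q s t $  — match v
step 5: stack=$ <S> <H> t  input=t q s t $  — match t
step 6: stack=$ <S> <H>  input=q s t $  — expand <H> → q s t
step 7: stack=$ <S> t s q  input=q s t $  — match q
step 8: stack=$ <S> t s  input=s t $  — match s
Stack after step 8: $ <S> t (top = t).

t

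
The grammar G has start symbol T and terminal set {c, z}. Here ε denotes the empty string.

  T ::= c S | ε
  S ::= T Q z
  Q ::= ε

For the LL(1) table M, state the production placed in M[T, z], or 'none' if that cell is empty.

FIRST(T) = {ε, c}
FIRST(Q) = {ε}
FIRST(S) = {c, z}  (via T Q z)
FOLLOW(T) includes $ since T is the start symbol.
FOLLOW(T): in S::=T Q z, T is followed by Q z with FIRST {z}. Thus FOLLOW(T) = {$, z}.
For T ::= c S: FIRST(c S) = {c}, so it goes in M[T, t] for t ∈ {c}.
For T ::= ε: FIRST(ε) = {ε}, so it goes in M[T, t] for t ∈ {}; since ε ∈ FIRST, also for every t ∈ FOLLOW(T) = {$, z}.

T ::= ε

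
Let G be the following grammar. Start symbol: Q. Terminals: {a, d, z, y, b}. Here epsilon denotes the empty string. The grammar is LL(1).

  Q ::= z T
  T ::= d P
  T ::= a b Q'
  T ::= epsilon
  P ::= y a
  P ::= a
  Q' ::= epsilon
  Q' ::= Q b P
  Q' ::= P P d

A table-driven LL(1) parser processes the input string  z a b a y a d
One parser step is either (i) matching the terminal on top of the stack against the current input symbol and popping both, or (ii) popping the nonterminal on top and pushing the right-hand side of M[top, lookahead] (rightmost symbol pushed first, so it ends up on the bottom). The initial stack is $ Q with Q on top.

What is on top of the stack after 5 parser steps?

step 1: stack=$ Q  input=z a b a y a d $  — expand Q ::= z T
step 2: stack=$ T z  input=z a b a y a d $  — match z
step 3: stack=$ T  input=a b a y a d $  — expand T ::= a b Q'
step 4: stack=$ Q' b a  input=a b a y a d $  — match a
step 5: stack=$ Q' b  input=b a y a d $  — match b
Stack after step 5: $ Q' (top = Q').

Q'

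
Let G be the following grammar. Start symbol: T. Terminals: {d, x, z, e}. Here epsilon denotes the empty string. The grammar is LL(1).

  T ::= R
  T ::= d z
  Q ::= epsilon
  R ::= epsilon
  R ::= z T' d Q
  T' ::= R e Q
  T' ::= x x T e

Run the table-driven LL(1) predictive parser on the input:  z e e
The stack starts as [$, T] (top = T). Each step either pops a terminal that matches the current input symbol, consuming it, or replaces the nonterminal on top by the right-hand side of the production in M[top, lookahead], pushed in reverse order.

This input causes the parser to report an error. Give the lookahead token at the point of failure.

e

     Stack        Input    Action
  1  $ T          z e e $  expand T ::= R
  2  $ R          z e e $  expand R ::= z T' d Q
  3  $ Q d T' z   z e e $  match z
  4  $ Q d T'     e e $    expand T' ::= R e Q
  5  $ Q d Q e R  e e $    expand R ::= epsilon
  6  $ Q d Q e    e e $    match e
  7  $ Q d Q      e $      expand Q ::= epsilon
  8  $ Q d        e $      error: top is terminal d but lookahead is e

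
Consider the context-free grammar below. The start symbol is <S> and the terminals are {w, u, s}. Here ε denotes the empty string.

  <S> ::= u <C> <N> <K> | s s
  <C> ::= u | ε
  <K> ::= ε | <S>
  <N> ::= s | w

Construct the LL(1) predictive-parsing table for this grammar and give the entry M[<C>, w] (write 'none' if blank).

FIRST(<S>): from <S>::=u <C> <N> <K> we get {u}; from <S>::=s s we get {s}. So FIRST(<S>) = {s, u}.
FIRST(<C>): from <C>::=u we get {u}; from <C>::=ε we get {ε}. So FIRST(<C>) = {ε, u}.
FIRST(<N>): from <N>::=s we get {s}; from <N>::=w we get {w}. So FIRST(<N>) = {s, w}.
FIRST(<K>): from <K>::=ε we get {ε}; from <K>::=<S> we get {s, u}. So FIRST(<K>) = {ε, s, u}.
FOLLOW(<S>) includes $ since <S> is the start symbol.
FOLLOW(<C>): in <S>::=u <C> <N> <K>, <C> is followed by <N> <K> with FIRST {s, w}. Thus FOLLOW(<C>) = {s, w}.
For <C> ::= u: FIRST(u) = {u}, so it goes in M[<C>, t] for t ∈ {u}.
For <C> ::= ε: FIRST(ε) = {ε}, so it goes in M[<C>, t] for t ∈ {}; since ε ∈ FIRST, also for every t ∈ FOLLOW(<C>) = {s, w}.

<C> ::= ε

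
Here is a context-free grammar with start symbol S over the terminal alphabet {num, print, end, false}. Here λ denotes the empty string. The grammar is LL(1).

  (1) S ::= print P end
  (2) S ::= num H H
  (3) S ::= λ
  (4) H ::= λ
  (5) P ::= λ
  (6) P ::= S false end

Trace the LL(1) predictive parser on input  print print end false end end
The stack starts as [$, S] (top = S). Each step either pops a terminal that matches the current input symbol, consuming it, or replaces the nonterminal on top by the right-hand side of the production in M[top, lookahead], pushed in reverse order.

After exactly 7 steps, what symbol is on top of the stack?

false

step 1: stack=$ S  input=print print end false end end $  — expand S ::= print P end
step 2: stack=$ end P print  input=print print end false end end $  — match print
step 3: stack=$ end P  input=print end false end end $  — expand P ::= S false end
step 4: stack=$ end end false S  input=print end false end end $  — expand S ::= print P end
step 5: stack=$ end end false end P print  input=print end false end end $  — match print
step 6: stack=$ end end false end P  input=end false end end $  — expand P ::= λ
step 7: stack=$ end end false end  input=end false end end $  — match end
Stack after step 7: $ end end false (top = false).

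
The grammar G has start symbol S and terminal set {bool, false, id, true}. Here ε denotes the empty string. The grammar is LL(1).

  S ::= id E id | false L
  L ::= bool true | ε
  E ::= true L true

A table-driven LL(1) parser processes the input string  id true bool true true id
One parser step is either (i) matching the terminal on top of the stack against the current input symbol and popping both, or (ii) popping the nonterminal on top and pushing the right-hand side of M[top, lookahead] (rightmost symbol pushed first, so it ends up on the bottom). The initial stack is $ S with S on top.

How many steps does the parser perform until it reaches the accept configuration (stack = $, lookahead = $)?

9

step 1: stack=$ S  input=id true bool true true id $  — expand S ::= id E id
step 2: stack=$ id E id  input=id true bool true true id $  — match id
step 3: stack=$ id E  input=true bool true true id $  — expand E ::= true L true
step 4: stack=$ id true L true  input=true bool true true id $  — match true
step 5: stack=$ id true L  input=bool true true id $  — expand L ::= bool true
step 6: stack=$ id true true bool  input=bool true true id $  — match bool
step 7: stack=$ id true true  input=true true id $  — match true
step 8: stack=$ id true  input=true id $  — match true
step 9: stack=$ id  input=id $  — match id
Accept reached after 9 steps.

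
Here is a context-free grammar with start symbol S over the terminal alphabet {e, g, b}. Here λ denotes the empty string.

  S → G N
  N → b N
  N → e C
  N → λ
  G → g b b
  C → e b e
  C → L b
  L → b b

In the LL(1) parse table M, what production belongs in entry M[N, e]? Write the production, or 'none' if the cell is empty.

N → e C

FIRST(N) = {λ, b, e}
FIRST(G) = {g}
FIRST(L) = {b}
FIRST(S) = {g}  (via G N)
FIRST(C) = {b, e}  (via L b)
FOLLOW(S) includes $ since S is the start symbol.
FOLLOW(S): S appears on no right-hand side. Thus FOLLOW(S) = {$}.
FOLLOW(N): in S→G N, the suffix after N is empty, so FOLLOW(N) ⊇ FOLLOW(S) = {$}; in N→b N, the suffix after N is empty (adds nothing new). Thus FOLLOW(N) = {$}.
For N → b N: FIRST(b N) = {b}, so it goes in M[N, t] for t ∈ {b}.
For N → e C: FIRST(e C) = {e}, so it goes in M[N, t] for t ∈ {e}.
For N → λ: FIRST(λ) = {λ}, so it goes in M[N, t] for t ∈ {}; since λ ∈ FIRST, also for every t ∈ FOLLOW(N) = {$}.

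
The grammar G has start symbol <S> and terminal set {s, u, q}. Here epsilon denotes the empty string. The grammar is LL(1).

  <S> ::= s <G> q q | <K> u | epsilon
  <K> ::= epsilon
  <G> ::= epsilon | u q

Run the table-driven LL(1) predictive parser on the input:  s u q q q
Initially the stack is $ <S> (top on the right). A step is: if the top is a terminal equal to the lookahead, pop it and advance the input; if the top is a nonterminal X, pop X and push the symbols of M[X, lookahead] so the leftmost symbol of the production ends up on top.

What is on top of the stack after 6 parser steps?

     Stack        Input        Action
  1  $ <S>        s u q q q $  expand <S> ::= s <G> q q
  2  $ q q <G> s  s u q q q $  match s
  3  $ q q <G>    u q q q $    expand <G> ::= u q
  4  $ q q q u    u q q q $    match u
  5  $ q q q      q q q $      match q
  6  $ q q        q q $        match q
Stack after step 6: $ q (top = q).

q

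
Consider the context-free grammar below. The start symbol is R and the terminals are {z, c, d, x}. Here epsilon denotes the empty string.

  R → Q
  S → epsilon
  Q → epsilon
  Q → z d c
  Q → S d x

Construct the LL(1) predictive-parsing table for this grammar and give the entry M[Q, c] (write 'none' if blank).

none

FIRST(S) = {epsilon}
FIRST(Q) = {epsilon, d, z}  (via S d x)
FIRST(R) = {epsilon, d, z}  (via Q)
FOLLOW(R) includes $ since R is the start symbol.
FOLLOW(R): R appears on no right-hand side. Thus FOLLOW(R) = {$}.
FOLLOW(Q): in R→Q, the suffix after Q is empty, so FOLLOW(Q) ⊇ FOLLOW(R) = {$}. Thus FOLLOW(Q) = {$}.
For Q → epsilon: FIRST(epsilon) = {epsilon}, so it goes in M[Q, t] for t ∈ {}; since epsilon ∈ FIRST, also for every t ∈ FOLLOW(Q) = {$}.
For Q → z d c: FIRST(z d c) = {z}, so it goes in M[Q, t] for t ∈ {z}.
For Q → S d x: FIRST(S d x) = {d}, so it goes in M[Q, t] for t ∈ {d}.
None of these place a production in M[Q, c].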